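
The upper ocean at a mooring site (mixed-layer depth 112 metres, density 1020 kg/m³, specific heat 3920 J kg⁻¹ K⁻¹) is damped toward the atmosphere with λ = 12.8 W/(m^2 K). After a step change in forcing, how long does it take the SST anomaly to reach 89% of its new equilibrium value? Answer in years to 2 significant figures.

Areal heat capacity C = ρ c_p D = 1020 × 3920 × 112 = 4.48×10^8 J/(m^2 K).
τ = C / λ = 4.48×10^8 / 12.8 = 3.50×10^7 s.
Fraction reached: 1 − e^(−t/τ) = 0.89 ⇒ t = −τ ln(1 − 0.89) = τ × 2.21.
t = 7.72×10^7 s = 2.45 years.

2.4 years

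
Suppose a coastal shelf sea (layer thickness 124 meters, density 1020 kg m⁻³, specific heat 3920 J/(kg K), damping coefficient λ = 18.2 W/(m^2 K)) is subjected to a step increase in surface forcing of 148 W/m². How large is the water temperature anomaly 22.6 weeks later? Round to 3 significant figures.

3.21 K

Areal heat capacity C = ρ c_p D = 1020 × 3920 × 124 = 4.96×10^8 J/(m²·K).
τ = C / λ = 4.96×10^8 / 18.2 = 2.72×10^7 s.
Equilibrium anomaly ΔT_eq = F / λ = 148 / 18.2 = 8.13 K.
t = 22.6 weeks = 1.37×10^7 s, so t/τ = 0.502.
ΔT(t) = ΔT_eq (1 − e^(−t/τ)) = 8.13 × (1 − e^−0.502) = 3.21 K.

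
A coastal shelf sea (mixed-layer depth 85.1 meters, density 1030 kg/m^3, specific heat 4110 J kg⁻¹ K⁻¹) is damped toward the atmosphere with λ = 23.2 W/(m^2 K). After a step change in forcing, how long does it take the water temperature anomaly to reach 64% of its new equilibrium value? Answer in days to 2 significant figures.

Areal heat capacity C = ρ c_p D = 1030 × 4110 × 85.1 = 3.60×10^8 J/(m²·K).
τ = C / λ = 3.60×10^8 / 23.2 = 1.55×10^7 s.
Fraction reached: 1 − e^(−t/τ) = 0.64 ⇒ t = −τ ln(1 − 0.64) = τ × 1.02.
t = 1.59×10^7 s = 184 days.

180 days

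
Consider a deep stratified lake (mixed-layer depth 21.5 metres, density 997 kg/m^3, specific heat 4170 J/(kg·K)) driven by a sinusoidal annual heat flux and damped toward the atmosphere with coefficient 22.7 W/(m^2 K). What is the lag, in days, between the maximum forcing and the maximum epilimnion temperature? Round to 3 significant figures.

Areal heat capacity C = ρ c_p D = 997 × 4170 × 21.5 = 8.94×10^7 J m⁻² K⁻¹.
ω = 2π / 3.15×10^7 s = 1.99×10^-7 s⁻¹.
Phase lag φ = arctan(Cω/λ) = arctan(17.8/22.7) = 0.665 rad.
Time lag = φ / ω = 0.665 / 1.99×10^-7 = 3.34×10^6 s = 38.6 days.

38.6 days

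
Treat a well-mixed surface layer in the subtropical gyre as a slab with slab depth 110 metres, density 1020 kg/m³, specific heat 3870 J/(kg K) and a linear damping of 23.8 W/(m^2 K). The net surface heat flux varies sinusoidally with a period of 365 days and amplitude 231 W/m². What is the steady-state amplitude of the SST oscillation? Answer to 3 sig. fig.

2.57 K

Areal heat capacity C = ρ c_p D = 1020 × 3870 × 110 = 4.34×10^8 J m⁻² K⁻¹.
Angular frequency ω = 2π / T = 2π / 3.15×10^7 s = 1.99×10^-7 s⁻¹.
√((Cω)² + λ²) = √((86.5)² + 23.8²) = 89.7 W/(m²·K).
Amplitude A = F₀ / √((Cω)²+λ²) = 231 / 89.7 = 2.57 K.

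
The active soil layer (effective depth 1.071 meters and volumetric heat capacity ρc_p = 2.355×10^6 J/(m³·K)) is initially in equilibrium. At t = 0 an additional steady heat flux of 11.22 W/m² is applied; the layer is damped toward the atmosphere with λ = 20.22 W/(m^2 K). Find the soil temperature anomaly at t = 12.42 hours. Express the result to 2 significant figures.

0.17 K

Areal heat capacity C = ρc_p × D = 2.355×10^6 × 1.071 = 2.52×10^6 J m⁻² K⁻¹.
τ = C / λ = 2.52×10^6 / 20.22 = 1.25×10^5 s.
Equilibrium anomaly ΔT_eq = F / λ = 11.22 / 20.22 = 0.555 K.
t = 12.42 hours = 44700 s, so t/τ = 0.358.
ΔT(t) = ΔT_eq (1 − e^(−t/τ)) = 0.555 × (1 − e^−0.358) = 0.167 K.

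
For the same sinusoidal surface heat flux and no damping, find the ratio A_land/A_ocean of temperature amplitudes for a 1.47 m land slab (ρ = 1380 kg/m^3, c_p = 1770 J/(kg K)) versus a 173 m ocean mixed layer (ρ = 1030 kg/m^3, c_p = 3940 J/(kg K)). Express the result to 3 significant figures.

196

C_ocean = 1030 × 3940 × 173 = 7.02×10^8 J/(m²·K).
C_land = 1380 × 1770 × 1.47 = 3.59×10^6 J/(m²·K).
Undamped amplitude ∝ 1/C, so A_land/A_ocean = C_ocean/C_land = 196.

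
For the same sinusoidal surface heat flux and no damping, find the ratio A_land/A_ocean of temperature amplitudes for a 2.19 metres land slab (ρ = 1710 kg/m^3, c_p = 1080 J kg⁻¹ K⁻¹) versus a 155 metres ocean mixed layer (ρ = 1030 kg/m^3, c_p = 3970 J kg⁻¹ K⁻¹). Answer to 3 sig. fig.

157

C_ocean = 1030 × 3970 × 155 = 6.34×10^8 J/(m²·K).
C_land = 1710 × 1080 × 2.19 = 4.04×10^6 J/(m²·K).
Undamped amplitude ∝ 1/C, so A_land/A_ocean = C_ocean/C_land = 157.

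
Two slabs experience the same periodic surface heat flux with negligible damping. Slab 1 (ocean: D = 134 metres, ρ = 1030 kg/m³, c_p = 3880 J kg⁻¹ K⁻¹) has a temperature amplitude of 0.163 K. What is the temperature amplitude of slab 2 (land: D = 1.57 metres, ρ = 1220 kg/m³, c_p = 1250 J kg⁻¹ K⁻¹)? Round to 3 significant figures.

36.5 K

C_ocean = 5.36×10^8 J/(m²·K); C_land = 2.39×10^6 J/(m²·K).
A ∝ 1/C ⇒ A_land = A_ocean × C_ocean/C_land = 0.163 × 224 = 36.5 K.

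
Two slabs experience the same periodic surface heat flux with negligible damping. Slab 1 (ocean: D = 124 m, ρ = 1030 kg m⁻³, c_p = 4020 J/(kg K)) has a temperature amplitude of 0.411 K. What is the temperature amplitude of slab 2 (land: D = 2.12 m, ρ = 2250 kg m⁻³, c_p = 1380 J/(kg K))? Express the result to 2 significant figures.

32 K

C_ocean = 5.13×10^8 J/(m²·K); C_land = 6.58×10^6 J/(m²·K).
A ∝ 1/C ⇒ A_land = A_ocean × C_ocean/C_land = 0.411 × 78.0 = 32.1 K.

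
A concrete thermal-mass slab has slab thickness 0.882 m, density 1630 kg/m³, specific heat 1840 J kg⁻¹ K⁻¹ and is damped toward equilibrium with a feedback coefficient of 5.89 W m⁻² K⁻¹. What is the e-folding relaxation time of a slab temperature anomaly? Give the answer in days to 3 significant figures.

Areal heat capacity C = ρ c_p D = 1630 × 1840 × 0.882 = 2.65×10^6 J/(m^2 K).
Relaxation time τ = C / λ = 2.65×10^6 / 5.89 = 4.49×10^5 s.
In days: 4.49×10^5 s / (86400 s/day) = 5.20 days.

5.20 days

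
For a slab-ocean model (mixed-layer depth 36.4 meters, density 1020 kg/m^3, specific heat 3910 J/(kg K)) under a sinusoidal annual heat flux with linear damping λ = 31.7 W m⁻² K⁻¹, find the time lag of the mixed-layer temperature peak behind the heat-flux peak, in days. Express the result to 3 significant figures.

Areal heat capacity C = ρ c_p D = 1020 × 3910 × 36.4 = 1.45×10^8 J/(m²·K).
ω = 2π / 3.15×10^7 s = 1.99×10^-7 s⁻¹.
Phase lag φ = arctan(Cω/λ) = arctan(28.9/31.7) = 0.740 rad.
Time lag = φ / ω = 0.740 / 1.99×10^-7 = 3.71×10^6 s = 43.0 days.

43.0 days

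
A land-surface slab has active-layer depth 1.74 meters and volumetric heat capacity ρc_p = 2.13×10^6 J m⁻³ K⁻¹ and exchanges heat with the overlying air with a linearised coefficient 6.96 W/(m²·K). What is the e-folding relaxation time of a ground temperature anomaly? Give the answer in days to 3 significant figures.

Areal heat capacity C = ρc_p × D = 2.13×10^6 × 1.74 = 3.71×10^6 J/(m²·K).
Relaxation time τ = C / λ = 3.71×10^6 / 6.96 = 5.32×10^5 s.
In days: 5.32×10^5 s / (86400 s/day) = 6.16 days.

6.16 days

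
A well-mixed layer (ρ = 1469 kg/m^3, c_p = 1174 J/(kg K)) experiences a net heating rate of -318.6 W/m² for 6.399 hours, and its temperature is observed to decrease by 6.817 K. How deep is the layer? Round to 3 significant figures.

0.624 m

Heat input Q = F Δt = -318.6 × 23000 s = -7.34×10^6 J/m².
Required areal heat capacity C = Q / ΔT = 1.08×10^6 J/(m²·K).
Depth D = C / (ρ c_p) = 1.08×10^6 / (1469 × 1174) = 0.624 m.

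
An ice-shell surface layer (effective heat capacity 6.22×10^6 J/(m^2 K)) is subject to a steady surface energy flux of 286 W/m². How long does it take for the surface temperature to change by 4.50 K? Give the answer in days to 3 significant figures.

1.13 days

Areal heat capacity C = 6.22×10^6 J/(m^2 K) (given).
Time required: Δt = C ΔT / F = 6.22×10^6 × 4.50 / 286 = 97900 s.
In days: 97900 s / (86400 s/day) = 1.13 days.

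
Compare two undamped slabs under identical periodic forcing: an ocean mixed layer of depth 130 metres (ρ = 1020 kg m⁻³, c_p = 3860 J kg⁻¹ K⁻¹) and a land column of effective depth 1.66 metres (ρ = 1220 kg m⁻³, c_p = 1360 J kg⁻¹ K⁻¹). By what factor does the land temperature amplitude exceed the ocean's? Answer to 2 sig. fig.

190

C_ocean = 1020 × 3860 × 130 = 5.12×10^8 J/(m²·K).
C_land = 1220 × 1360 × 1.66 = 2.75×10^6 J/(m²·K).
Undamped amplitude ∝ 1/C, so A_land/A_ocean = C_ocean/C_land = 186.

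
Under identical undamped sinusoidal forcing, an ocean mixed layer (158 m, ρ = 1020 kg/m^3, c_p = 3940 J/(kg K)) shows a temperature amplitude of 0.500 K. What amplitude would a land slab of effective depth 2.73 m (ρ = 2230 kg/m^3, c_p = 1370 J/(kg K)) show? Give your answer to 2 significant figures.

38 K

C_ocean = 6.35×10^8 J/(m²·K); C_land = 8.34×10^6 J/(m²·K).
A ∝ 1/C ⇒ A_land = A_ocean × C_ocean/C_land = 0.500 × 76.1 = 38.1 K.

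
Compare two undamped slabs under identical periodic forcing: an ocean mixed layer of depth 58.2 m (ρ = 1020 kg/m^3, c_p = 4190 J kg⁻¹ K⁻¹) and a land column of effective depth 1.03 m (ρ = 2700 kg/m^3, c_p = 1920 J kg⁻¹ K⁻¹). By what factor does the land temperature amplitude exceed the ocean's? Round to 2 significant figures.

C_ocean = 1020 × 4190 × 58.2 = 2.49×10^8 J/(m²·K).
C_land = 2700 × 1920 × 1.03 = 5.34×10^6 J/(m²·K).
Undamped amplitude ∝ 1/C, so A_land/A_ocean = C_ocean/C_land = 46.6.

47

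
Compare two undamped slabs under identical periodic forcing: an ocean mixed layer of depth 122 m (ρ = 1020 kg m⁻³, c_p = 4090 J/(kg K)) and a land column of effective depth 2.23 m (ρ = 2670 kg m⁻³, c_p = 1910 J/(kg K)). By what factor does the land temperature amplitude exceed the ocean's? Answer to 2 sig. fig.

C_ocean = 1020 × 4090 × 122 = 5.09×10^8 J/(m²·K).
C_land = 2670 × 1910 × 2.23 = 1.14×10^7 J/(m²·K).
Undamped amplitude ∝ 1/C, so A_land/A_ocean = C_ocean/C_land = 44.8.

45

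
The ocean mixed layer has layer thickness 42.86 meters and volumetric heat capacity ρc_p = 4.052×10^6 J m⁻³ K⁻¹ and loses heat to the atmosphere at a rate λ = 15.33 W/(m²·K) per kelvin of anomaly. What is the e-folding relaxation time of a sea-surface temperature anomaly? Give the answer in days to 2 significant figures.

130 days

Areal heat capacity C = ρc_p × D = 4.052×10^6 × 42.86 = 1.74×10^8 J/(m²·K).
Relaxation time τ = C / λ = 1.74×10^8 / 15.33 = 1.13×10^7 s.
In days: 1.13×10^7 s / (86400 s/day) = 131 days.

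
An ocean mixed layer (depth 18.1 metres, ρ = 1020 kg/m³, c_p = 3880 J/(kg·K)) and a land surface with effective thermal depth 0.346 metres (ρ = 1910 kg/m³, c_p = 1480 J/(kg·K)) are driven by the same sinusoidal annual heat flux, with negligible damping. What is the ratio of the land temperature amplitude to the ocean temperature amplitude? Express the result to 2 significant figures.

C_ocean = 1020 × 3880 × 18.1 = 7.16×10^7 J/(m²·K).
C_land = 1910 × 1480 × 0.346 = 9.78×10^5 J/(m²·K).
Undamped amplitude ∝ 1/C, so A_land/A_ocean = C_ocean/C_land = 73.2.

73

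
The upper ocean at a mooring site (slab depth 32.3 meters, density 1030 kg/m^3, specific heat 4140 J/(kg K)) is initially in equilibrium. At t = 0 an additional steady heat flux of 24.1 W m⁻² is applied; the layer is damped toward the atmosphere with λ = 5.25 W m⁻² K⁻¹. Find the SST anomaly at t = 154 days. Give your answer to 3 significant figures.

1.83 K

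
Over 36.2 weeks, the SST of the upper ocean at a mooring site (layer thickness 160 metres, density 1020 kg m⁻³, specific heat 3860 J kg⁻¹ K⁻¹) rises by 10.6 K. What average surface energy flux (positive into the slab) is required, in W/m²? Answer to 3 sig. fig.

305

Areal heat capacity C = ρ c_p D = 1020 × 3860 × 160 = 6.30×10^8 J/(m^2 K).
Required heat per unit area: Q = C ΔT = 6.30×10^8 × 10.6 = 6.68×10^9 J/m².
Flux F = Q / Δt = 6.68×10^9 / 2.19×10^7 s = 305 W/m².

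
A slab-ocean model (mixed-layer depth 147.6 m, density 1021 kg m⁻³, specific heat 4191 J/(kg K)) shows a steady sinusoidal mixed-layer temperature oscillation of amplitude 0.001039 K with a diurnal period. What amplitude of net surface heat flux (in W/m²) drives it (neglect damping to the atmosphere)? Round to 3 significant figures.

Areal heat capacity C = ρ c_p D = 1021 × 4191 × 147.6 = 6.32×10^8 J/(m^2 K).
ω = 2π / 86400 s = 7.27×10^-5 s⁻¹.
Cω = 6.32×10^8 × 7.27×10^-5 = 45900 W/(m²·K).
F₀ = A × Cω = 0.001039 × 45900 = 47.7 W/m².

47.7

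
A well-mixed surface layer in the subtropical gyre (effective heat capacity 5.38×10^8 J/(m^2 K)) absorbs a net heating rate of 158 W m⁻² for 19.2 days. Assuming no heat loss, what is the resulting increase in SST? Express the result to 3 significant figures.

0.487 K

Areal heat capacity C = 5.38×10^8 J/(m^2 K) (given).
Net heat input Q = F Δt = 158 × (19.2 days × 86400 s/day) = 2.62×10^8 J/m².
ΔT = Q / C = 2.62×10^8 / 5.38×10^8 = 0.487 K.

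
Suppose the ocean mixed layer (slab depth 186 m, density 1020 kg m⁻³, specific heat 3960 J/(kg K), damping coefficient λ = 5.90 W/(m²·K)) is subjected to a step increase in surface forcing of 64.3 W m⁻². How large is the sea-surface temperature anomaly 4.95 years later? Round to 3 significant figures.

7.70 K

Areal heat capacity C = ρ c_p D = 1020 × 3960 × 186 = 7.51×10^8 J/(m²·K).
τ = C / λ = 7.51×10^8 / 5.90 = 1.27×10^8 s.
Equilibrium anomaly ΔT_eq = F / λ = 64.3 / 5.90 = 10.9 K.
t = 4.95 years = 1.56×10^8 s, so t/τ = 1.23.
ΔT(t) = ΔT_eq (1 − e^(−t/τ)) = 10.9 × (1 − e^−1.23) = 7.70 K.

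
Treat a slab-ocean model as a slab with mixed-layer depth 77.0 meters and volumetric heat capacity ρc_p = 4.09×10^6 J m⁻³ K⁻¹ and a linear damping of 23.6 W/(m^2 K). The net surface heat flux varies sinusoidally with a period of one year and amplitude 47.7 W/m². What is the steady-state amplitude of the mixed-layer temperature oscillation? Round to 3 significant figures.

Areal heat capacity C = ρc_p × D = 4.09×10^6 × 77.0 = 3.15×10^8 J/(m^2 K).
Angular frequency ω = 2π / T = 2π / 3.15×10^7 s = 1.99×10^-7 s⁻¹.
√((Cω)² + λ²) = √((62.7)² + 23.6²) = 67.0 W/(m²·K).
Amplitude A = F₀ / √((Cω)²+λ²) = 47.7 / 67.0 = 0.712 K.

0.712 K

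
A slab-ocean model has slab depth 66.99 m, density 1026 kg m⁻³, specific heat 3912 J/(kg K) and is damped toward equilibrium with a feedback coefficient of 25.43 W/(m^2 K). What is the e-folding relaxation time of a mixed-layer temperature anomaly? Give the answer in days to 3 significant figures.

122 days

Areal heat capacity C = ρ c_p D = 1026 × 3912 × 66.99 = 2.69×10^8 J/(m^2 K).
Relaxation time τ = C / λ = 2.69×10^8 / 25.43 = 1.06×10^7 s.
In days: 1.06×10^7 s / (86400 s/day) = 122 days.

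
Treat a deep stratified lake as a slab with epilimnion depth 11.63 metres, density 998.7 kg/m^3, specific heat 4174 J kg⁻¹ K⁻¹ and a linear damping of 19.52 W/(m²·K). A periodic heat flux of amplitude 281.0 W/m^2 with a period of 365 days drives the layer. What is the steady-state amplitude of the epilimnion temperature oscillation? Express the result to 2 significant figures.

13 K

Areal heat capacity C = ρ c_p D = 998.7 × 4174 × 11.63 = 4.85×10^7 J/(m^2 K).
Angular frequency ω = 2π / T = 2π / 3.15×10^7 s = 1.99×10^-7 s⁻¹.
√((Cω)² + λ²) = √((9.66)² + 19.52²) = 21.8 W/(m²·K).
Amplitude A = F₀ / √((Cω)²+λ²) = 281.0 / 21.8 = 12.9 K.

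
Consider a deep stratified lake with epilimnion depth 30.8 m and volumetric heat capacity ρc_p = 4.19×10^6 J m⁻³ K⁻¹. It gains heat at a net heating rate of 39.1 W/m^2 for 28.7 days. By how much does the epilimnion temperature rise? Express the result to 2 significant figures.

0.75 K

Areal heat capacity C = ρc_p × D = 4.19×10^6 × 30.8 = 1.29×10^8 J/(m²·K).
Net heat input Q = F Δt = 39.1 × (28.7 days × 86400 s/day) = 9.70×10^7 J/m².
ΔT = Q / C = 9.70×10^7 / 1.29×10^8 = 0.751 K.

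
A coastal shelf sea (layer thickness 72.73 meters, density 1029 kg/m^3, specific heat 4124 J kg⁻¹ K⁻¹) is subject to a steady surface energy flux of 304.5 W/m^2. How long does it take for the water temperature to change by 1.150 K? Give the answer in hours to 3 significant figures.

324 hours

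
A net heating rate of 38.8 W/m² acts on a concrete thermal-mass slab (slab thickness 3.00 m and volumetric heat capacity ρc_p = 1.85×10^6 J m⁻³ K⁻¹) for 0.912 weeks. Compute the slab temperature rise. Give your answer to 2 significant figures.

Areal heat capacity C = ρc_p × D = 1.85×10^6 × 3.00 = 5.55×10^6 J m⁻² K⁻¹.
Net heat input Q = F Δt = 38.8 × (0.912 weeks × 6.048×10^5 s/week) = 2.14×10^7 J/m².
ΔT = Q / C = 2.14×10^7 / 5.55×10^6 = 3.86 K.

3.9 K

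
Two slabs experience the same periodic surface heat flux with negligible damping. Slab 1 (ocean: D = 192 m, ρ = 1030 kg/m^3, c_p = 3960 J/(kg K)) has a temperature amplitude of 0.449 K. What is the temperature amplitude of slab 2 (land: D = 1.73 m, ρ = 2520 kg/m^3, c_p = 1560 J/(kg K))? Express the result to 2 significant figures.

52 K

C_ocean = 7.83×10^8 J/(m²·K); C_land = 6.80×10^6 J/(m²·K).
A ∝ 1/C ⇒ A_land = A_ocean × C_ocean/C_land = 0.449 × 115 = 51.7 K.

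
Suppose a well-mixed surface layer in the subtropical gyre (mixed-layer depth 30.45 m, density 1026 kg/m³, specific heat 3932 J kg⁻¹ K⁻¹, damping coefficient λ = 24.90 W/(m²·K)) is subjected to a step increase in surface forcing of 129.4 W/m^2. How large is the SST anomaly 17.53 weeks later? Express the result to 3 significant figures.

4.59 K

Areal heat capacity C = ρ c_p D = 1026 × 3932 × 30.45 = 1.23×10^8 J m⁻² K⁻¹.
τ = C / λ = 1.23×10^8 / 24.90 = 4.93×10^6 s.
Equilibrium anomaly ΔT_eq = F / λ = 129.4 / 24.90 = 5.20 K.
t = 17.53 weeks = 1.06×10^7 s, so t/τ = 2.15.
ΔT(t) = ΔT_eq (1 − e^(−t/τ)) = 5.20 × (1 − e^−2.15) = 4.59 K.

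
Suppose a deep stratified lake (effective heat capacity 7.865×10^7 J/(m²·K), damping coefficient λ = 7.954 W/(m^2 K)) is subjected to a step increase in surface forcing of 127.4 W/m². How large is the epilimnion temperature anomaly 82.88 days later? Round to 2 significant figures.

Areal heat capacity C = 7.865×10^7 J/(m²·K) (given).
τ = C / λ = 7.87×10^7 / 7.954 = 9.89×10^6 s.
Equilibrium anomaly ΔT_eq = F / λ = 127.4 / 7.954 = 16.0 K.
t = 82.88 days = 7.16×10^6 s, so t/τ = 0.724.
ΔT(t) = ΔT_eq (1 − e^(−t/τ)) = 16.0 × (1 − e^−0.724) = 8.25 K.

8.3 K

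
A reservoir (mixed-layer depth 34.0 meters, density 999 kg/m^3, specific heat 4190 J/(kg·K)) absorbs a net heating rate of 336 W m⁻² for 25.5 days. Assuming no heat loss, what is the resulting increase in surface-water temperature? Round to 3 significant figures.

5.20 K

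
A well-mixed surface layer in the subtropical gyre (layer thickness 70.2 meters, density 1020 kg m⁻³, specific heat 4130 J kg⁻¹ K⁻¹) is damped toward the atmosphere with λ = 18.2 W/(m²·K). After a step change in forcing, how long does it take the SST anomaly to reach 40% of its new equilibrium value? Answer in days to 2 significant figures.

96 days

Areal heat capacity C = ρ c_p D = 1020 × 4130 × 70.2 = 2.96×10^8 J/(m²·K).
τ = C / λ = 2.96×10^8 / 18.2 = 1.62×10^7 s.
Fraction reached: 1 − e^(−t/τ) = 0.40 ⇒ t = −τ ln(1 − 0.40) = τ × 0.511.
t = 8.30×10^6 s = 96.1 days.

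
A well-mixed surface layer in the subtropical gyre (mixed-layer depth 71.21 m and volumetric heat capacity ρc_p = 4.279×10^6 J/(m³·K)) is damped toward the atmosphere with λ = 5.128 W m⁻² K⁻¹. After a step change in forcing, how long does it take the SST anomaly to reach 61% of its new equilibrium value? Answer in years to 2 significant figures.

1.8 years

Areal heat capacity C = ρc_p × D = 4.279×10^6 × 71.21 = 3.05×10^8 J m⁻² K⁻¹.
τ = C / λ = 3.05×10^8 / 5.128 = 5.94×10^7 s.
Fraction reached: 1 − e^(−t/τ) = 0.61 ⇒ t = −τ ln(1 − 0.61) = τ × 0.942.
t = 5.60×10^7 s = 1.77 years.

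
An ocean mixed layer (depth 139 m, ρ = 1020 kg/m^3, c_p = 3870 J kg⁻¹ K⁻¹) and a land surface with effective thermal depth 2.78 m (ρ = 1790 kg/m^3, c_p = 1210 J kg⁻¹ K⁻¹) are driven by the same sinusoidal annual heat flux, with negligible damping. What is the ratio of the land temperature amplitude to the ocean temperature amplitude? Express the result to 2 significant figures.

C_ocean = 1020 × 3870 × 139 = 5.49×10^8 J/(m²·K).
C_land = 1790 × 1210 × 2.78 = 6.02×10^6 J/(m²·K).
Undamped amplitude ∝ 1/C, so A_land/A_ocean = C_ocean/C_land = 91.1.

91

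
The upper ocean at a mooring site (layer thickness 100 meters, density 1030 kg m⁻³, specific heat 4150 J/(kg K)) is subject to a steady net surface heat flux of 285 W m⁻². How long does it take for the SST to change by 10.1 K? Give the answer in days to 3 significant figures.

Areal heat capacity C = ρ c_p D = 1030 × 4150 × 100 = 4.27×10^8 J m⁻² K⁻¹.
Time required: Δt = C ΔT / F = 4.27×10^8 × 10.1 / 285 = 1.51×10^7 s.
In days: 1.51×10^7 s / (86400 s/day) = 175 days.

175 days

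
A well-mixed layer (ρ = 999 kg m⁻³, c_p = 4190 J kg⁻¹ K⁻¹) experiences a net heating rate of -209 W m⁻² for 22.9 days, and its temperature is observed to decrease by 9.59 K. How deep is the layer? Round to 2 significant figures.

10 m

Heat input Q = F Δt = -209 × 1.98×10^6 s = -4.14×10^8 J/m².
Required areal heat capacity C = Q / ΔT = 4.31×10^7 J/(m²·K).
Depth D = C / (ρ c_p) = 4.31×10^7 / (999 × 4190) = 10.3 m.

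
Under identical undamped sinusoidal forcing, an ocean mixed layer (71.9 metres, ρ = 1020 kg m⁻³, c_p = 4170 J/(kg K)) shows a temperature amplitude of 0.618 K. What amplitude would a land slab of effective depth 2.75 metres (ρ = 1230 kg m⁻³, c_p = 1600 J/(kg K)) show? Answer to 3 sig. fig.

C_ocean = 3.06×10^8 J/(m²·K); C_land = 5.41×10^6 J/(m²·K).
A ∝ 1/C ⇒ A_land = A_ocean × C_ocean/C_land = 0.618 × 56.5 = 34.9 K.

34.9 K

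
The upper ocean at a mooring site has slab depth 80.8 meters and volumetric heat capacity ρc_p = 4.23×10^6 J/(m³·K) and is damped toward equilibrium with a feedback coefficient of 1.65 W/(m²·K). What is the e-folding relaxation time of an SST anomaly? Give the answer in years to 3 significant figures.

6.56 years

Areal heat capacity C = ρc_p × D = 4.23×10^6 × 80.8 = 3.42×10^8 J/(m²·K).
Relaxation time τ = C / λ = 3.42×10^8 / 1.65 = 2.07×10^8 s.
In years: 2.07×10^8 s / (3.156×10^7 s/year) = 6.56 years.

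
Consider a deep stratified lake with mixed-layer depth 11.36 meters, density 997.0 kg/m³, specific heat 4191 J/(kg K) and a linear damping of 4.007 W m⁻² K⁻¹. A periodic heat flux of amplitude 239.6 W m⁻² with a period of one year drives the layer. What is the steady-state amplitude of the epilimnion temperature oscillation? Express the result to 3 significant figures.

Areal heat capacity C = ρ c_p D = 997.0 × 4191 × 11.36 = 4.75×10^7 J/(m²·K).
Angular frequency ω = 2π / T = 2π / 3.15×10^7 s = 1.99×10^-7 s⁻¹.
√((Cω)² + λ²) = √((9.46)² + 4.007²) = 10.3 W/(m²·K).
Amplitude A = F₀ / √((Cω)²+λ²) = 239.6 / 10.3 = 23.3 K.

23.3 K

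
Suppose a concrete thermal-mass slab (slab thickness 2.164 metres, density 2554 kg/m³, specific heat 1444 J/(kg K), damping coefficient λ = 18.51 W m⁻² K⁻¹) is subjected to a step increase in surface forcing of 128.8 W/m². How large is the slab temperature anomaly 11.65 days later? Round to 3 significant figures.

Areal heat capacity C = ρ c_p D = 2554 × 1444 × 2.164 = 7.98×10^6 J m⁻² K⁻¹.
τ = C / λ = 7.98×10^6 / 18.51 = 4.31×10^5 s.
Equilibrium anomaly ΔT_eq = F / λ = 128.8 / 18.51 = 6.96 K.
t = 11.65 days = 1.01×10^6 s, so t/τ = 2.33.
ΔT(t) = ΔT_eq (1 − e^(−t/τ)) = 6.96 × (1 − e^−2.33) = 6.28 K.

6.28 K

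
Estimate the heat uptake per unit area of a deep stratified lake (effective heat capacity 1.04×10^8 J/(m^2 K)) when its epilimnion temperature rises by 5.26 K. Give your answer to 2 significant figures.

Areal heat capacity C = 1.04×10^8 J/(m^2 K) (given).
ΔQ = C ΔT = 1.04×10^8 × 5.26 = 5.47×10^8 J/m².

5.5×10^8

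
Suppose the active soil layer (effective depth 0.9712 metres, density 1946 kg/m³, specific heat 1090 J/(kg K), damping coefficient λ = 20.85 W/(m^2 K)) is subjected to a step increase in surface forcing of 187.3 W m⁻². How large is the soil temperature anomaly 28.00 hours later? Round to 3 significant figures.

Areal heat capacity C = ρ c_p D = 1946 × 1090 × 0.9712 = 2.06×10^6 J/(m²·K).
τ = C / λ = 2.06×10^6 / 20.85 = 98800 s.
Equilibrium anomaly ΔT_eq = F / λ = 187.3 / 20.85 = 8.98 K.
t = 28.00 hours = 1.01×10^5 s, so t/τ = 1.02.
ΔT(t) = ΔT_eq (1 − e^(−t/τ)) = 8.98 × (1 − e^−1.02) = 5.74 K.

5.74 K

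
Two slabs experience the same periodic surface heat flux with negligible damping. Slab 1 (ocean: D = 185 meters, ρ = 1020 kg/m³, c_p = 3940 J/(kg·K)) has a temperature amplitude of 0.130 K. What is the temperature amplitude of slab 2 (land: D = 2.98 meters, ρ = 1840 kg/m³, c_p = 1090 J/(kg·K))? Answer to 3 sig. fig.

C_ocean = 7.43×10^8 J/(m²·K); C_land = 5.98×10^6 J/(m²·K).
A ∝ 1/C ⇒ A_land = A_ocean × C_ocean/C_land = 0.130 × 124 = 16.2 K.

16.2 K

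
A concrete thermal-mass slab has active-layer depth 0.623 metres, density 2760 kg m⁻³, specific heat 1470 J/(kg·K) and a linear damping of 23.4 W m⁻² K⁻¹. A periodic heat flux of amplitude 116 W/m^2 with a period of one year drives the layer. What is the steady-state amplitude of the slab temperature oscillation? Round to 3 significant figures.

4.96 K

Areal heat capacity C = ρ c_p D = 2760 × 1470 × 0.623 = 2.53×10^6 J/(m^2 K).
Angular frequency ω = 2π / T = 2π / 3.15×10^7 s = 1.99×10^-7 s⁻¹.
√((Cω)² + λ²) = √((0.504)² + 23.4²) = 23.4 W/(m²·K).
Amplitude A = F₀ / √((Cω)²+λ²) = 116 / 23.4 = 4.96 K.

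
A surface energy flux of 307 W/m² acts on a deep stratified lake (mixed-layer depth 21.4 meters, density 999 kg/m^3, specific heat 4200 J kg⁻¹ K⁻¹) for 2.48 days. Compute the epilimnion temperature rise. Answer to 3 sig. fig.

Areal heat capacity C = ρ c_p D = 999 × 4200 × 21.4 = 8.98×10^7 J/(m^2 K).
Net heat input Q = F Δt = 307 × (2.48 days × 86400 s/day) = 6.58×10^7 J/m².
ΔT = Q / C = 6.58×10^7 / 8.98×10^7 = 0.733 K.

0.733 K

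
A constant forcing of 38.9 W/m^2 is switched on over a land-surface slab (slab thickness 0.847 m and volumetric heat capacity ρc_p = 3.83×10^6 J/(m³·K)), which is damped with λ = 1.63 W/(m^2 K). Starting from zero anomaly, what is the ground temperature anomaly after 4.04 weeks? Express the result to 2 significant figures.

17 K

Areal heat capacity C = ρc_p × D = 3.83×10^6 × 0.847 = 3.24×10^6 J m⁻² K⁻¹.
τ = C / λ = 3.24×10^6 / 1.63 = 1.99×10^6 s.
Equilibrium anomaly ΔT_eq = F / λ = 38.9 / 1.63 = 23.9 K.
t = 4.04 weeks = 2.44×10^6 s, so t/τ = 1.23.
ΔT(t) = ΔT_eq (1 − e^(−t/τ)) = 23.9 × (1 − e^−1.23) = 16.9 K.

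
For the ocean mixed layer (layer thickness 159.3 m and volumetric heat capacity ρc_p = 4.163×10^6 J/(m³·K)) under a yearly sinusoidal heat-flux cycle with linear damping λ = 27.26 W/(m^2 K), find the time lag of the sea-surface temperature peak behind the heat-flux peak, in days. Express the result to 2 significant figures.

Areal heat capacity C = ρc_p × D = 4.163×10^6 × 159.3 = 6.63×10^8 J/(m^2 K).
ω = 2π / 3.15×10^7 s = 1.99×10^-7 s⁻¹.
Phase lag φ = arctan(Cω/λ) = arctan(132/27.26) = 1.37 rad.
Time lag = φ / ω = 1.37 / 1.99×10^-7 = 6.86×10^6 s = 79.4 days.

79 days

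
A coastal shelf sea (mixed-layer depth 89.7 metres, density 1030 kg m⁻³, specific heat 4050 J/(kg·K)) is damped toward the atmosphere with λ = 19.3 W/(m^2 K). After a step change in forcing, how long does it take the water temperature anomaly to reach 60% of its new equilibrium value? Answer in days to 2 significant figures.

210 days

Areal heat capacity C = ρ c_p D = 1030 × 4050 × 89.7 = 3.74×10^8 J/(m²·K).
τ = C / λ = 3.74×10^8 / 19.3 = 1.94×10^7 s.
Fraction reached: 1 − e^(−t/τ) = 0.60 ⇒ t = −τ ln(1 − 0.60) = τ × 0.916.
t = 1.78×10^7 s = 206 days.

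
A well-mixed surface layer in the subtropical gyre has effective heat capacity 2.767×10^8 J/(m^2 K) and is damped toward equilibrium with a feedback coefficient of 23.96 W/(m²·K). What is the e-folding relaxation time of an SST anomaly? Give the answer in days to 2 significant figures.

Areal heat capacity C = 2.767×10^8 J/(m^2 K) (given).
Relaxation time τ = C / λ = 2.77×10^8 / 23.96 = 1.15×10^7 s.
In days: 1.15×10^7 s / (86400 s/day) = 134 days.

130 days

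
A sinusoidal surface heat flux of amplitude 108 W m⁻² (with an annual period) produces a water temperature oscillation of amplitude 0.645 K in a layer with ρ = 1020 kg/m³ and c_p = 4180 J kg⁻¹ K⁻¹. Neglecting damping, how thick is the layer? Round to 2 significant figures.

200 m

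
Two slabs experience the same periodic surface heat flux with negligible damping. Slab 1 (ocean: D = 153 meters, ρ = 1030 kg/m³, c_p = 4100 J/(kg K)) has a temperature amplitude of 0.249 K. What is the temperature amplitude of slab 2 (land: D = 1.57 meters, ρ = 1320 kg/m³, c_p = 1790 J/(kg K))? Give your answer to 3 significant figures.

43.4 K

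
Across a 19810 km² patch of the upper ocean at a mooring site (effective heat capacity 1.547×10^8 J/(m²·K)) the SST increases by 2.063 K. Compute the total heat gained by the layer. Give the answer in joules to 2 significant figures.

Areal heat capacity C = 1.547×10^8 J/(m²·K) (given).
Heat per unit area: q = C ΔT = 1.55×10^8 × 2.063 = 3.19×10^8 J/m².
Total heat: Q = q × A = 3.19×10^8 × (19810 × 10⁶ m²) = 6.32×10^18 J.

6.3×10^18 J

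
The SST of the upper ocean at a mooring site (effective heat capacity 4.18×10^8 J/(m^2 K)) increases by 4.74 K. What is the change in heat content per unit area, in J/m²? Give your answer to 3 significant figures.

Areal heat capacity C = 4.18×10^8 J/(m^2 K) (given).
ΔQ = C ΔT = 4.18×10^8 × 4.74 = 1.98×10^9 J/m².

1.98×10^9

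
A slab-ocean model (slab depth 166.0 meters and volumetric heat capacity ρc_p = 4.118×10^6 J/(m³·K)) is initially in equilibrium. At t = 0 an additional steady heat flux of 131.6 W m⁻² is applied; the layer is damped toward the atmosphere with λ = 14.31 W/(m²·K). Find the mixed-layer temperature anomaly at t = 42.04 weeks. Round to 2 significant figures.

3.8 K

Areal heat capacity C = ρc_p × D = 4.118×10^6 × 166.0 = 6.84×10^8 J/(m²·K).
τ = C / λ = 6.84×10^8 / 14.31 = 4.78×10^7 s.
Equilibrium anomaly ΔT_eq = F / λ = 131.6 / 14.31 = 9.20 K.
t = 42.04 weeks = 2.54×10^7 s, so t/τ = 0.532.
ΔT(t) = ΔT_eq (1 − e^(−t/τ)) = 9.20 × (1 − e^−0.532) = 3.80 K.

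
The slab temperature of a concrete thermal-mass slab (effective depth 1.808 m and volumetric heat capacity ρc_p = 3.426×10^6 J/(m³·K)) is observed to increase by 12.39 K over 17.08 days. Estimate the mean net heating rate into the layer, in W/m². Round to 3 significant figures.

52.0

Areal heat capacity C = ρc_p × D = 3.426×10^6 × 1.808 = 6.19×10^6 J/(m²·K).
Required heat per unit area: Q = C ΔT = 6.19×10^6 × 12.39 = 7.67×10^7 J/m².
Flux F = Q / Δt = 7.67×10^7 / 1.48×10^6 s = 52.0 W/m².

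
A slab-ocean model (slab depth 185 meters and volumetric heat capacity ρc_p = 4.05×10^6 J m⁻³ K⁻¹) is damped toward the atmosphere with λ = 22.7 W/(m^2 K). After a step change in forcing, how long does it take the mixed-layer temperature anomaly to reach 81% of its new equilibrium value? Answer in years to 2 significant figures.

Areal heat capacity C = ρc_p × D = 4.05×10^6 × 185 = 7.49×10^8 J m⁻² K⁻¹.
τ = C / λ = 7.49×10^8 / 22.7 = 3.30×10^7 s.
Fraction reached: 1 − e^(−t/τ) = 0.81 ⇒ t = −τ ln(1 − 0.81) = τ × 1.66.
t = 5.48×10^7 s = 1.74 years.

1.7 years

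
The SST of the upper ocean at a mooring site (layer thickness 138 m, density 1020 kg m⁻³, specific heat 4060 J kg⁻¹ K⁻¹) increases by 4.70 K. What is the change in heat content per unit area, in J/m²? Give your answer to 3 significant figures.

Areal heat capacity C = ρ c_p D = 1020 × 4060 × 138 = 5.71×10^8 J/(m^2 K).
ΔQ = C ΔT = 5.71×10^8 × 4.70 = 2.69×10^9 J/m².

2.69×10^9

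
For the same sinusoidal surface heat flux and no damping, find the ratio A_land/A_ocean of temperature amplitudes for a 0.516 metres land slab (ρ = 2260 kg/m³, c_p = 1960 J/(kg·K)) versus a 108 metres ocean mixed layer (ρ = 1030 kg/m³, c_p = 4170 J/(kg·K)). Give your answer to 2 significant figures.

C_ocean = 1030 × 4170 × 108 = 4.64×10^8 J/(m²·K).
C_land = 2260 × 1960 × 0.516 = 2.29×10^6 J/(m²·K).
Undamped amplitude ∝ 1/C, so A_land/A_ocean = C_ocean/C_land = 203.

200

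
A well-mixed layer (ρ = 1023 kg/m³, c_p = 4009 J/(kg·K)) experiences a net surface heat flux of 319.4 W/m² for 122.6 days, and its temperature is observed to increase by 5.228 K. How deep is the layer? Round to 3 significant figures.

Heat input Q = F Δt = 319.4 × 1.06×10^7 s = 3.38×10^9 J/m².
Required areal heat capacity C = Q / ΔT = 6.47×10^8 J/(m²·K).
Depth D = C / (ρ c_p) = 6.47×10^8 / (1023 × 4009) = 158 m.

158 m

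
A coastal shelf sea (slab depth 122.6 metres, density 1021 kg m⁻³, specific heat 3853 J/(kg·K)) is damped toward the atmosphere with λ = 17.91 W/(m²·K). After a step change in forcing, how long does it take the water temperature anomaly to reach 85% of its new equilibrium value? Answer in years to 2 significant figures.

1.6 years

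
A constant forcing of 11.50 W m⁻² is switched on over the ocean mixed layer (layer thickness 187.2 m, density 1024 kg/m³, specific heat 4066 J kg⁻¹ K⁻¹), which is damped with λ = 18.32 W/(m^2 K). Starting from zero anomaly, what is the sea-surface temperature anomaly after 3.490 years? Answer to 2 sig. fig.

0.58 K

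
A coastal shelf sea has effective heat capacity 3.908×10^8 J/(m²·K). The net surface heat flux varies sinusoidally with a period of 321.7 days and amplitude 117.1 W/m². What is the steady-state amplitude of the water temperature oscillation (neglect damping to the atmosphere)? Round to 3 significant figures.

1.33 K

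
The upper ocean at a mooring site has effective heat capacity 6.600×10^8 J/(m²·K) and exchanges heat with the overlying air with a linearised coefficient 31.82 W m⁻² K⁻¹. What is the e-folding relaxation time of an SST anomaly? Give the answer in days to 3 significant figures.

Areal heat capacity C = 6.600×10^8 J/(m²·K) (given).
Relaxation time τ = C / λ = 6.60×10^8 / 31.82 = 2.07×10^7 s.
In days: 2.07×10^7 s / (86400 s/day) = 240 days.

240 days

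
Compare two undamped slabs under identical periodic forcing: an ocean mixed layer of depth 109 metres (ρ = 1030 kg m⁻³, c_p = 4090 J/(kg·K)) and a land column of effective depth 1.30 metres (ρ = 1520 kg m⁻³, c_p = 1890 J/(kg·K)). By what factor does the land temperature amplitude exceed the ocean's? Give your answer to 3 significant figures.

C_ocean = 1030 × 4090 × 109 = 4.59×10^8 J/(m²·K).
C_land = 1520 × 1890 × 1.30 = 3.73×10^6 J/(m²·K).
Undamped amplitude ∝ 1/C, so A_land/A_ocean = C_ocean/C_land = 123.

123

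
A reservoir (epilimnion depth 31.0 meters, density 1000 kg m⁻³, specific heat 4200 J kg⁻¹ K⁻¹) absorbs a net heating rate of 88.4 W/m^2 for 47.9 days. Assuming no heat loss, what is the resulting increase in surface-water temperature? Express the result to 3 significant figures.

2.81 K

Areal heat capacity C = ρ c_p D = 1000 × 4200 × 31.0 = 1.30×10^8 J/(m^2 K).
Net heat input Q = F Δt = 88.4 × (47.9 days × 86400 s/day) = 3.66×10^8 J/m².
ΔT = Q / C = 3.66×10^8 / 1.30×10^8 = 2.81 K.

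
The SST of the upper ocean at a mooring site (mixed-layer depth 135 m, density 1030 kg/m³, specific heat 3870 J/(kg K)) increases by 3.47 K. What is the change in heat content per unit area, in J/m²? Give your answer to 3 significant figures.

1.87×10^9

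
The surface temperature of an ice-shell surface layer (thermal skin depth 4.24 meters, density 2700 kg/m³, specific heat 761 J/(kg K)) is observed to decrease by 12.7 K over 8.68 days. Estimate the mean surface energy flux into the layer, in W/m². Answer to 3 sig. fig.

-148

Areal heat capacity C = ρ c_p D = 2700 × 761 × 4.24 = 8.71×10^6 J/(m²·K).
Required heat per unit area: Q = C ΔT = 8.71×10^6 × -12.7 = -1.11×10^8 J/m².
Flux F = Q / Δt = -1.11×10^8 / 7.50×10^5 s = -148 W/m².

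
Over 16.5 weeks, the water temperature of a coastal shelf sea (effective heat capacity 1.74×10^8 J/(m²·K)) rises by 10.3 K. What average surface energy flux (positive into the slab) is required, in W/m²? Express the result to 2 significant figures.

180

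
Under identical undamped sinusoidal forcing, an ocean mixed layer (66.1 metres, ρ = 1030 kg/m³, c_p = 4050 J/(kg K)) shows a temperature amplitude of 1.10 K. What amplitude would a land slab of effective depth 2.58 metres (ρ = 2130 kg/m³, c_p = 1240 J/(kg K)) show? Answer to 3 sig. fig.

C_ocean = 2.76×10^8 J/(m²·K); C_land = 6.81×10^6 J/(m²·K).
A ∝ 1/C ⇒ A_land = A_ocean × C_ocean/C_land = 1.10 × 40.5 = 44.5 K.

44.5 K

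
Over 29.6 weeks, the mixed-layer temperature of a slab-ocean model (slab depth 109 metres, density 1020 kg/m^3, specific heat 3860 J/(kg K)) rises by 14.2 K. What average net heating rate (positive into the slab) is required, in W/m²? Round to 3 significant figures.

Areal heat capacity C = ρ c_p D = 1020 × 3860 × 109 = 4.29×10^8 J m⁻² K⁻¹.
Required heat per unit area: Q = C ΔT = 4.29×10^8 × 14.2 = 6.09×10^9 J/m².
Flux F = Q / Δt = 6.09×10^9 / 1.79×10^7 s = 340 W/m².

340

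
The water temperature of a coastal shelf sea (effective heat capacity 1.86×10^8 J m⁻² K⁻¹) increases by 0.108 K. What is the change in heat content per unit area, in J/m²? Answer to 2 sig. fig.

2.0×10^7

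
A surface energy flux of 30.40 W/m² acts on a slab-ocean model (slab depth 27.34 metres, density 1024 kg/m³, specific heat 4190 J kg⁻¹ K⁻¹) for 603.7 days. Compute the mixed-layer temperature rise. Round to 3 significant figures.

13.5 K

Areal heat capacity C = ρ c_p D = 1024 × 4190 × 27.34 = 1.17×10^8 J/(m²·K).
Net heat input Q = F Δt = 30.40 × (603.7 days × 86400 s/day) = 1.59×10^9 J/m².
ΔT = Q / C = 1.59×10^9 / 1.17×10^8 = 13.5 K.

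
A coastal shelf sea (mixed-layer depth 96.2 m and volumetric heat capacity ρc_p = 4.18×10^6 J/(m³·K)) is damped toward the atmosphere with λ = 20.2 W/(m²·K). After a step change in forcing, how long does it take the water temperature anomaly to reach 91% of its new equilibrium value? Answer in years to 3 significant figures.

1.52 years

Areal heat capacity C = ρc_p × D = 4.18×10^6 × 96.2 = 4.02×10^8 J/(m^2 K).
τ = C / λ = 4.02×10^8 / 20.2 = 1.99×10^7 s.
Fraction reached: 1 − e^(−t/τ) = 0.91 ⇒ t = −τ ln(1 − 0.91) = τ × 2.41.
t = 4.79×10^7 s = 1.52 years.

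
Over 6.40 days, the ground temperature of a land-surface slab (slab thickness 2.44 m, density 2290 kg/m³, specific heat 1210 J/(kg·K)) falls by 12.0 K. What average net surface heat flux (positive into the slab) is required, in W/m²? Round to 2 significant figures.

-150

Areal heat capacity C = ρ c_p D = 2290 × 1210 × 2.44 = 6.76×10^6 J m⁻² K⁻¹.
Required heat per unit area: Q = C ΔT = 6.76×10^6 × -12.0 = -8.11×10^7 J/m².
Flux F = Q / Δt = -8.11×10^7 / 5.53×10^5 s = -147 W/m².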